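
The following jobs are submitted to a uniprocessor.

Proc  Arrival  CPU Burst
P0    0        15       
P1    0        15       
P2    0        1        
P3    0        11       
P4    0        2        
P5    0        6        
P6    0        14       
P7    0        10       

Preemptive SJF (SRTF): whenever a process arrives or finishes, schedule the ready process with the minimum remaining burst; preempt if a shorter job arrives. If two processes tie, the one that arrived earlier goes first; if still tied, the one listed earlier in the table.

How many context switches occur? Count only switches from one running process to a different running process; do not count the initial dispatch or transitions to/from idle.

Schedule: | P2 0-1 | P4 1-3 | P5 3-9 | P7 9-19 | P3 19-30 | P6 30-44 | P0 44-59 | P1 59-74 |
Completion: P0=59  P1=74  P2=1  P3=30  P4=3  P5=9  P6=44  P7=19
Turnaround (C−A): P0=59  P1=74  P2=1  P3=30  P4=3  P5=9  P6=44  P7=19

7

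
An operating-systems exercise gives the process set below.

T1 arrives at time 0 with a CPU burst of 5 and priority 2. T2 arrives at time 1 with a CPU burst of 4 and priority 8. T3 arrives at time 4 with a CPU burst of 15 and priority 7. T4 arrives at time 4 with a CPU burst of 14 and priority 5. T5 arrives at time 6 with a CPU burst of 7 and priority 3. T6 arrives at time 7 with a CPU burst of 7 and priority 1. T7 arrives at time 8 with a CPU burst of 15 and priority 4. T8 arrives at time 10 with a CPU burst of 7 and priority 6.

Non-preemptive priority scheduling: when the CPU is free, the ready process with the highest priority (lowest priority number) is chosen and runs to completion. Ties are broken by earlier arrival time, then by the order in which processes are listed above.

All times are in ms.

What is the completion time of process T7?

48

Gantt: | T1 0-5 | T4 5-19 | T6 19-26 | T5 26-33 | T7 33-48 | T8 48-55 | T3 55-70 | T2 70-74 |
Completion: T1=5  T2=74  T3=70  T4=19  T5=33  T6=26  T7=48  T8=55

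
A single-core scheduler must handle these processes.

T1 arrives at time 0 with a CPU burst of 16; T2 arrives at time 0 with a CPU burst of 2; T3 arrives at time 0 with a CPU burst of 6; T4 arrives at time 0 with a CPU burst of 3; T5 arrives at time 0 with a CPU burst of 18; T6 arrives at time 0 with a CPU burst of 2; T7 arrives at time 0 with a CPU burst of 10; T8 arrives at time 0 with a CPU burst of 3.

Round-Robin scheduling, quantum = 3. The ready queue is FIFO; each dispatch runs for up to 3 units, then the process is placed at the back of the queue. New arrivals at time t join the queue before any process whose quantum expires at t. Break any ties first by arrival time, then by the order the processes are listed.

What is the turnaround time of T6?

Schedule: | T1 0-3 | T2 3-5 | T3 5-8 | T4 8-11 | T5 11-14 | T6 14-16 | T7 16-19 | T8 19-22 | T1 22-25 | T3 25-28 | T5 28-31 | T7 31-34 | T1 34-37 | T5 37-40 | T7 40-43 | T1 43-46 | T5 46-49 | T7 49-50 | T1 50-53 | T5 53-56 | T1 56-57 | T5 57-60 |
Completion: T1=57  T2=5  T3=28  T4=11  T5=60  T6=16  T7=50  T8=22
Turnaround (C−A): T1=57  T2=5  T3=28  T4=11  T5=60  T6=16  T7=50  T8=22
Turnaround(T6) = completion − arrival = 16 − 0 = 16

16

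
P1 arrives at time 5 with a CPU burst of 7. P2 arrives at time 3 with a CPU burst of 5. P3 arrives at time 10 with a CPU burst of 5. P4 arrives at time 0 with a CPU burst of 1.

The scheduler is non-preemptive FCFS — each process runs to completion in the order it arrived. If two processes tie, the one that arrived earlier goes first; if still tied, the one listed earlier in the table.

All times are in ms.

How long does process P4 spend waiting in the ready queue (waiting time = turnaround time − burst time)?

Schedule: | P4 0-1 | idle 1-3 | P2 3-8 | P1 8-15 | P3 15-20 |
Completion: P1=15  P2=8  P3=20  P4=1
Turnaround (C−A): P1=10  P2=5  P3=10  P4=1
Waiting(P4) = turnaround − burst = 1 − 1 = 0

0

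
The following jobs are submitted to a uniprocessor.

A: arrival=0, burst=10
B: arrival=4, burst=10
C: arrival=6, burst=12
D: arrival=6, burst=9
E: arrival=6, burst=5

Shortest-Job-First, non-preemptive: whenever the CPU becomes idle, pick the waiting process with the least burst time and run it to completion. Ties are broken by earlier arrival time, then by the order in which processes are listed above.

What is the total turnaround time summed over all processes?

107

Schedule: | A 0-10 | E 10-15 | D 15-24 | B 24-34 | C 34-46 |
Completion: A=10  B=34  C=46  D=24  E=15
Turnaround = completion − arrival: A=10, B=30, C=40, D=18, E=9
Total turnaround = 10 + 30 + 40 + 18 + 9 = 107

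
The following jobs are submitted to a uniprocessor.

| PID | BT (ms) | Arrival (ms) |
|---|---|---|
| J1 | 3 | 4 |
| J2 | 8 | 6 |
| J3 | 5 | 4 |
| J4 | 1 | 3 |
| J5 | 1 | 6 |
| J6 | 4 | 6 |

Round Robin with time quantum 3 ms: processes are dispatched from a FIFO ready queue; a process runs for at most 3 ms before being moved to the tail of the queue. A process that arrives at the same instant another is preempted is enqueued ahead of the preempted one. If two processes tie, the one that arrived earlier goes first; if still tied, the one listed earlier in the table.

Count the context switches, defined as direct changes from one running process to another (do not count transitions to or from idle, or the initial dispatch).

9

Timeline: | idle 0-3 | J4 3-4 | J1 4-7 | J3 7-10 | J2 10-13 | J5 13-14 | J6 14-17 | J3 17-19 | J2 19-22 | J6 22-23 | J2 23-25 |
Completion: J1=7  J2=25  J3=19  J4=4  J5=14  J6=23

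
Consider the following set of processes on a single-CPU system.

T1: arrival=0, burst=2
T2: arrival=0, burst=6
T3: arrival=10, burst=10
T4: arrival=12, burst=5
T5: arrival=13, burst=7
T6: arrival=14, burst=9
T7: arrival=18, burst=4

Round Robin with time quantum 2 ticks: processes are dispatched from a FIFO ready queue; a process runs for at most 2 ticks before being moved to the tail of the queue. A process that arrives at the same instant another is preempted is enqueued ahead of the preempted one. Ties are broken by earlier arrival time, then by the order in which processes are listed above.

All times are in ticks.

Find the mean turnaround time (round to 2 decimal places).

Schedule: | T1 0-2 | T2 2-8 | idle 8-10 | T3 10-12 | T4 12-14 | T3 14-16 | T5 16-18 | T6 18-20 | T4 20-22 | T3 22-24 | T7 24-26 | T5 26-28 | T6 28-30 | T4 30-31 | T3 31-33 | T7 33-35 | T5 35-37 | T6 37-39 | T3 39-41 | T5 41-42 | T6 42-45 |
Completion: T1=2  T2=8  T3=41  T4=31  T5=42  T6=45  T7=35
Turnaround (C−A): T1=2  T2=8  T3=31  T4=19  T5=29  T6=31  T7=17
Turnaround times: T1=2, T2=8, T3=31, T4=19, T5=29, T6=31, T7=17
Average turnaround = (2+8+31+19+29+31+17) / 7 = 137/7 = 19.57

19.57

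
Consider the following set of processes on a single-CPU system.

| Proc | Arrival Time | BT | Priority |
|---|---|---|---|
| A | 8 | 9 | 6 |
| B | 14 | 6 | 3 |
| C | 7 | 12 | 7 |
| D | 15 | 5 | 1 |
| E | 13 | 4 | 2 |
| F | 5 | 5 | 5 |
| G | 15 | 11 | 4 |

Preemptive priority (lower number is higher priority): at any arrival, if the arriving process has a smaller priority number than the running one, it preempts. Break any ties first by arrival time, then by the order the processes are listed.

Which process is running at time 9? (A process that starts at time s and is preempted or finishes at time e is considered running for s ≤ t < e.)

F

Gantt: | idle 0-5 | F 5-10 | A 10-13 | E 13-15 | D 15-20 | E 20-22 | B 22-28 | G 28-39 | A 39-45 | C 45-57 |
Completion: A=45  B=28  C=57  D=20  E=22  F=10  G=39
Turnaround (C−A): A=37  B=14  C=50  D=5  E=9  F=5  G=24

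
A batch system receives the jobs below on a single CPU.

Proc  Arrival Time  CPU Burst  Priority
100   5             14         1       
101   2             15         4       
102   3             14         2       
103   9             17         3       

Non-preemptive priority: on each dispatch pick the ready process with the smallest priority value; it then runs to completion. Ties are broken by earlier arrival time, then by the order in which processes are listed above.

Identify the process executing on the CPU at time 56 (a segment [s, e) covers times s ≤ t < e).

103

Timeline: | idle 0-2 | 101 2-17 | 100 17-31 | 102 31-45 | 103 45-62 |
Completion: 100=31  101=17  102=45  103=62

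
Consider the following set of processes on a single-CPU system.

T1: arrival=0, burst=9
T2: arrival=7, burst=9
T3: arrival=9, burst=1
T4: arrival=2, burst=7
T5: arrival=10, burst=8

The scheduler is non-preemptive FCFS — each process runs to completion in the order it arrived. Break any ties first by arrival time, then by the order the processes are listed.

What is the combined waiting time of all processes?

Schedule: | T1 0-9 | T4 9-16 | T2 16-25 | T3 25-26 | T5 26-34 |
Completion: T1=9  T2=25  T3=26  T4=16  T5=34
Turnaround (C−A): T1=9  T2=18  T3=17  T4=14  T5=24
Waiting = turnaround − burst: T1=0, T2=9, T3=16, T4=7, T5=16
Total waiting = 0 + 9 + 16 + 7 + 16 = 48

48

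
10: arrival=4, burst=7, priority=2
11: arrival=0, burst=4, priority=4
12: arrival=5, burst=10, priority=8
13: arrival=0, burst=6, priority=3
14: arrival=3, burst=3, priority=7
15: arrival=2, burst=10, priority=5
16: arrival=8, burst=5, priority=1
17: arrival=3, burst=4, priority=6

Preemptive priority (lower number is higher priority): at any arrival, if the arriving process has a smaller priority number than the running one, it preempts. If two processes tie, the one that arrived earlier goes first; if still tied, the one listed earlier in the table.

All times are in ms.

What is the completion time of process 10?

16

Schedule: | 13 0-4 | 10 4-8 | 16 8-13 | 10 13-16 | 13 16-18 | 11 18-22 | 15 22-32 | 17 32-36 | 14 36-39 | 12 39-49 |
Completion: 10=16  11=22  12=49  13=18  14=39  15=32  16=13  17=36
Turnaround (C−A): 10=12  11=22  12=44  13=18  14=36  15=30  16=5  17=33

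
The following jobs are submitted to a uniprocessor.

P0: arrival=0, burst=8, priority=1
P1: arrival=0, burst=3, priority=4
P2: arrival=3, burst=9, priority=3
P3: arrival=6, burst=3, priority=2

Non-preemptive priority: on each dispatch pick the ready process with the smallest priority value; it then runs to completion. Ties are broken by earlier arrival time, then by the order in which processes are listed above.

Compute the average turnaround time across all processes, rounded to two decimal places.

13.25

Gantt: | P0 0-8 | P3 8-11 | P2 11-20 | P1 20-23 |
Completion: P0=8  P1=23  P2=20  P3=11
Turnaround (C−A): P0=8  P1=23  P2=17  P3=5
Turnaround times: P0=8, P1=23, P2=17, P3=5
Average turnaround = (8+23+17+5) / 4 = 53/4 = 13.25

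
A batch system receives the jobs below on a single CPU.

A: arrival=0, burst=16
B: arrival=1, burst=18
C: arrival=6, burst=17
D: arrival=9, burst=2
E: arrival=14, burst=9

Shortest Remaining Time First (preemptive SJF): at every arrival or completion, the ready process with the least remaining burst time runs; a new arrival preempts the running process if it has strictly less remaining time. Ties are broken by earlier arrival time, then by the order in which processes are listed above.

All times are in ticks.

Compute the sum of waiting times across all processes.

Schedule: | A 0-9 | D 9-11 | A 11-18 | E 18-27 | C 27-44 | B 44-62 |
Completion: A=18  B=62  C=44  D=11  E=27
Waiting = turnaround − burst: A=2, B=43, C=21, D=0, E=4
Total waiting = 2 + 43 + 21 + 0 + 4 = 70

70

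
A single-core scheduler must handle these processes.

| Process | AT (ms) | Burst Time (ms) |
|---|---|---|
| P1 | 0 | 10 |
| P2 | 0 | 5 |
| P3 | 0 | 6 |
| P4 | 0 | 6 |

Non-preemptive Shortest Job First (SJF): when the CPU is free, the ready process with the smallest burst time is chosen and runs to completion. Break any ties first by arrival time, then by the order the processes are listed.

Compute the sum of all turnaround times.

Timeline: | P2 0-5 | P3 5-11 | P4 11-17 | P1 17-27 |
Completion: P1=27  P2=5  P3=11  P4=17
Turnaround (C−A): P1=27  P2=5  P3=11  P4=17
Turnaround = completion − arrival: P1=27, P2=5, P3=11, P4=17
Total turnaround = 27 + 5 + 11 + 17 = 60

60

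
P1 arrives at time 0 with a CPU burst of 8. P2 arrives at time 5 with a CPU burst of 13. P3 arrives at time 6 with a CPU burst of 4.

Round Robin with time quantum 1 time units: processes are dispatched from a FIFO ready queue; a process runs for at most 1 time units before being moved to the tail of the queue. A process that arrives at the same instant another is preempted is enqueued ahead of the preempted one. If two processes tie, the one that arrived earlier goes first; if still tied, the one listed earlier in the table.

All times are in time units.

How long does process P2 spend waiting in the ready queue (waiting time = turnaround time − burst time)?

7

Gantt: | P1 0-5 | P2 5-6 | P1 6-7 | P3 7-8 | P2 8-9 | P1 9-10 | P3 10-11 | P2 11-12 | P1 12-13 | P3 13-14 | P2 14-15 | P3 15-16 | P2 16-25 |
Completion: P1=13  P2=25  P3=16
Waiting(P2) = turnaround − burst = 20 − 13 = 7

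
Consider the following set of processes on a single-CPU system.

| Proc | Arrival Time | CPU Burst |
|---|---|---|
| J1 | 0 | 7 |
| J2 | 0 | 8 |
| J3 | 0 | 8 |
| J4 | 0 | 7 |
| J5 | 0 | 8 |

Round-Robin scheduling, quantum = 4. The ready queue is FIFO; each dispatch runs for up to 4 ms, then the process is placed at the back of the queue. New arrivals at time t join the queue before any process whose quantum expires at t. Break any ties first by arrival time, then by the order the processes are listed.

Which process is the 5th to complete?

Timeline: | J1 0-4 | J2 4-8 | J3 8-12 | J4 12-16 | J5 16-20 | J1 20-23 | J2 23-27 | J3 27-31 | J4 31-34 | J5 34-38 |
Completion: J1=23  J2=27  J3=31  J4=34  J5=38
Turnaround (C−A): J1=23  J2=27  J3=31  J4=34  J5=38
Finish order: J1 → J2 → J3 → J4 → J5

J5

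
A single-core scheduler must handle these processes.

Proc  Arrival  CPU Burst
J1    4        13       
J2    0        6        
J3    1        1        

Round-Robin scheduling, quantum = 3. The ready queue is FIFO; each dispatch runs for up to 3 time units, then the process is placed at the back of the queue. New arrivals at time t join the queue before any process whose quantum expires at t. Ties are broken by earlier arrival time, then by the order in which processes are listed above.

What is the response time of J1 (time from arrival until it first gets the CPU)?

Timeline: | J2 0-3 | J3 3-4 | J2 4-7 | J1 7-20 |
Completion: J1=20  J2=7  J3=4
Turnaround (C−A): J1=16  J2=7  J3=3
Response(J1) = first start − arrival = 7 − 4 = 3

3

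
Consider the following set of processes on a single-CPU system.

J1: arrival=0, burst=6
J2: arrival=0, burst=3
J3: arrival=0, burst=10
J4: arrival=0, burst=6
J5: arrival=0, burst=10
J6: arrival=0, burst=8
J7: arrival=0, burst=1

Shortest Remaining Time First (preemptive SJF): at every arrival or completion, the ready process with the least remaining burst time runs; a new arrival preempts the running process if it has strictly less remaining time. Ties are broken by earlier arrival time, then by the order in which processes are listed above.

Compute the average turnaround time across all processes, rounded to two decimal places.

Gantt: | J7 0-1 | J2 1-4 | J1 4-10 | J4 10-16 | J6 16-24 | J3 24-34 | J5 34-44 |
Completion: J1=10  J2=4  J3=34  J4=16  J5=44  J6=24  J7=1
Turnaround times: J1=10, J2=4, J3=34, J4=16, J5=44, J6=24, J7=1
Average turnaround = (10+4+34+16+44+24+1) / 7 = 133/7 = 19.00

19.00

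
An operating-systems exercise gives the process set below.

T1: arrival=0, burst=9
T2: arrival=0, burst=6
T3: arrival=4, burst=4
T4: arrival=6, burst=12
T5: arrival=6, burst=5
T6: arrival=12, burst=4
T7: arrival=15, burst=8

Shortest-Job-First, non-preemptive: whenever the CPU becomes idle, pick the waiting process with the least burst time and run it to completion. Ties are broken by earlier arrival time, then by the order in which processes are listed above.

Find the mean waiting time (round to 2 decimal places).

10.00

Schedule: | T2 0-6 | T3 6-10 | T5 10-15 | T6 15-19 | T7 19-27 | T1 27-36 | T4 36-48 |
Completion: T1=36  T2=6  T3=10  T4=48  T5=15  T6=19  T7=27
Turnaround (C−A): T1=36  T2=6  T3=6  T4=42  T5=9  T6=7  T7=12
Waiting times: T1=27, T2=0, T3=2, T4=30, T5=4, T6=3, T7=4
Average waiting = (27+0+2+30+4+3+4) / 7 = 70/7 = 10.00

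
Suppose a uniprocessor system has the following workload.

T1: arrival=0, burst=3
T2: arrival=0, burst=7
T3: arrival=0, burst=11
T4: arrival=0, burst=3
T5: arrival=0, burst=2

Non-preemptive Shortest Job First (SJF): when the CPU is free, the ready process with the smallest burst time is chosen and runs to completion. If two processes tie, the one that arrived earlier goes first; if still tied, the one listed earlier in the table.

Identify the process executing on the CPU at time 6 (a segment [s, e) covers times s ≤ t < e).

Schedule: | T5 0-2 | T1 2-5 | T4 5-8 | T2 8-15 | T3 15-26 |
Completion: T1=5  T2=15  T3=26  T4=8  T5=2

T4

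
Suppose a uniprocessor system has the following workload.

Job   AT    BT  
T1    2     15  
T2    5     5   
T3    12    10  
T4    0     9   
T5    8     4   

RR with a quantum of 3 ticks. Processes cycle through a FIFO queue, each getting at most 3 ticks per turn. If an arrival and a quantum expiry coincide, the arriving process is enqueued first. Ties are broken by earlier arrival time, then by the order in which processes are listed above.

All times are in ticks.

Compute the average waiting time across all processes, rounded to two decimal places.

Schedule: | T4 0-3 | T1 3-6 | T4 6-9 | T2 9-12 | T1 12-15 | T5 15-18 | T4 18-21 | T3 21-24 | T2 24-26 | T1 26-29 | T5 29-30 | T3 30-33 | T1 33-36 | T3 36-39 | T1 39-42 | T3 42-43 |
Completion: T1=42  T2=26  T3=43  T4=21  T5=30
Turnaround (C−A): T1=40  T2=21  T3=31  T4=21  T5=22
Waiting times: T1=25, T2=16, T3=21, T4=12, T5=18
Average waiting = (25+16+21+12+18) / 5 = 92/5 = 18.40

18.40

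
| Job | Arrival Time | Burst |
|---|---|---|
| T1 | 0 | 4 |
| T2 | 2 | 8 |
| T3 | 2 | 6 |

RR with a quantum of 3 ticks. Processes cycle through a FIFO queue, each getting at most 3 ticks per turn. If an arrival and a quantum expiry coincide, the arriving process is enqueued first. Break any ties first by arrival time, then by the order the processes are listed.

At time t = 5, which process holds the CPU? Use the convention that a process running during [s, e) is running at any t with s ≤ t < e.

T2

Timeline: | T1 0-3 | T2 3-6 | T3 6-9 | T1 9-10 | T2 10-13 | T3 13-16 | T2 16-18 |
Completion: T1=10  T2=18  T3=16
Turnaround (C−A): T1=10  T2=16  T3=14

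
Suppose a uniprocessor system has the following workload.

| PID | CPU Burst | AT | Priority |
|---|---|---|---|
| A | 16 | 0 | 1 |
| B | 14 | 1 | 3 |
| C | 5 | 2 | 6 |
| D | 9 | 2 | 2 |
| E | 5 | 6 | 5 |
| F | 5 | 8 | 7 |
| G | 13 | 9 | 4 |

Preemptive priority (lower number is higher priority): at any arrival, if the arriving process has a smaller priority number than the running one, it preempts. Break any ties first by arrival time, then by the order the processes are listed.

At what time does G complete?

Schedule: | A 0-16 | D 16-25 | B 25-39 | G 39-52 | E 52-57 | C 57-62 | F 62-67 |
Completion: A=16  B=39  C=62  D=25  E=57  F=67  G=52

52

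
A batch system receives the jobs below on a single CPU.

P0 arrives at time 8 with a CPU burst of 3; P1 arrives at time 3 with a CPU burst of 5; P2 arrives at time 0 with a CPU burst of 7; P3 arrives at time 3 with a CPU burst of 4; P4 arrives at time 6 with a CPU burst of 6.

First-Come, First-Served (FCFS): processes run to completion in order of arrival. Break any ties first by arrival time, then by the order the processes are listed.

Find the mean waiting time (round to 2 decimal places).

7.40

Timeline: | P2 0-7 | P1 7-12 | P3 12-16 | P4 16-22 | P0 22-25 |
Completion: P0=25  P1=12  P2=7  P3=16  P4=22
Turnaround (C−A): P0=17  P1=9  P2=7  P3=13  P4=16
Waiting times: P0=14, P1=4, P2=0, P3=9, P4=10
Average waiting = (14+4+0+9+10) / 5 = 37/5 = 7.40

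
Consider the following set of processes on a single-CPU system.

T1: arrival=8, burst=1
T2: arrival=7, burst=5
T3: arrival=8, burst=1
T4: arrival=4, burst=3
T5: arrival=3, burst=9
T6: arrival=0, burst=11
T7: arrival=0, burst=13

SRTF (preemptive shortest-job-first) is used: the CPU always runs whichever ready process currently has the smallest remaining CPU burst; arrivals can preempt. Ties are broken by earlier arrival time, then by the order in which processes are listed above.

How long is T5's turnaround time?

Gantt: | T6 0-4 | T4 4-7 | T2 7-8 | T1 8-9 | T3 9-10 | T2 10-14 | T6 14-21 | T5 21-30 | T7 30-43 |
Completion: T1=9  T2=14  T3=10  T4=7  T5=30  T6=21  T7=43
Turnaround(T5) = completion − arrival = 30 − 3 = 27

27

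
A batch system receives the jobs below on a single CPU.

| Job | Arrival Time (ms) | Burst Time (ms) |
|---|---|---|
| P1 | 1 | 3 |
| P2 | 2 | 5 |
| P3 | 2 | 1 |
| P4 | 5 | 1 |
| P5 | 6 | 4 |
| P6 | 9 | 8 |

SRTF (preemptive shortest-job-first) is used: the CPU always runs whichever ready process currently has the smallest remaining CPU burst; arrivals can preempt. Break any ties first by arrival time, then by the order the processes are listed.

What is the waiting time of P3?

0

Schedule: | idle 0-1 | P1 1-2 | P3 2-3 | P1 3-5 | P4 5-6 | P5 6-10 | P2 10-15 | P6 15-23 |
Completion: P1=5  P2=15  P3=3  P4=6  P5=10  P6=23
Turnaround (C−A): P1=4  P2=13  P3=1  P4=1  P5=4  P6=14
Waiting(P3) = turnaround − burst = 1 − 1 = 0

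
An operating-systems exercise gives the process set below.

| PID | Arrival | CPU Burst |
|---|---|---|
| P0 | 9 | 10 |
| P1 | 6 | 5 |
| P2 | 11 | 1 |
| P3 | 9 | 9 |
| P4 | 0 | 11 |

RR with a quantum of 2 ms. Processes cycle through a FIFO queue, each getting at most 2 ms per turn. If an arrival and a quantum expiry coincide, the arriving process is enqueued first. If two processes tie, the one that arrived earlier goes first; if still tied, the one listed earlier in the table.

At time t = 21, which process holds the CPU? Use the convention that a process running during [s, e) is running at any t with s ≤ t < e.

Schedule: | P4 0-6 | P1 6-8 | P4 8-10 | P1 10-12 | P0 12-14 | P3 14-16 | P4 16-18 | P2 18-19 | P1 19-20 | P0 20-22 | P3 22-24 | P4 24-25 | P0 25-27 | P3 27-29 | P0 29-31 | P3 31-33 | P0 33-35 | P3 35-36 |
Completion: P0=35  P1=20  P2=19  P3=36  P4=25

P0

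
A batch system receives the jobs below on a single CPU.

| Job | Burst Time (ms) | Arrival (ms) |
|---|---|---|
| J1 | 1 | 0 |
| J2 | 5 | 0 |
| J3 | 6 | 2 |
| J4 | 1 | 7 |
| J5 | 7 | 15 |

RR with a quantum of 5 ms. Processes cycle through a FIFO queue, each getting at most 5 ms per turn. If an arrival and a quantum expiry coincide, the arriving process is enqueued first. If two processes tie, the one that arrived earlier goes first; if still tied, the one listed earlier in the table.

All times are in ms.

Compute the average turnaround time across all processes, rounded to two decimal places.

Schedule: | J1 0-1 | J2 1-6 | J3 6-11 | J4 11-12 | J3 12-13 | idle 13-15 | J5 15-22 |
Completion: J1=1  J2=6  J3=13  J4=12  J5=22
Turnaround times: J1=1, J2=6, J3=11, J4=5, J5=7
Average turnaround = (1+6+11+5+7) / 5 = 30/5 = 6.00

6.00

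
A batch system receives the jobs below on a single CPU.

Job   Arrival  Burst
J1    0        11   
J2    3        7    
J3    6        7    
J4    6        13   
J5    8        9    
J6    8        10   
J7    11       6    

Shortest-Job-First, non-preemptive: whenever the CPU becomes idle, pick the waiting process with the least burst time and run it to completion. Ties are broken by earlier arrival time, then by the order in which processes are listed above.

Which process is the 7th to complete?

J4

Gantt: | J1 0-11 | J7 11-17 | J2 17-24 | J3 24-31 | J5 31-40 | J6 40-50 | J4 50-63 |
Completion: J1=11  J2=24  J3=31  J4=63  J5=40  J6=50  J7=17
Finish order: J1 → J7 → J2 → J3 → J5 → J6 → J4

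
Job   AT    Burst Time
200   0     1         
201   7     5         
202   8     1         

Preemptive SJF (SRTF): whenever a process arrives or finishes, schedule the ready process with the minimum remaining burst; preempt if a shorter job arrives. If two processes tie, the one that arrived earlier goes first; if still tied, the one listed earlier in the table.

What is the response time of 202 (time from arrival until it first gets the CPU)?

0

Schedule: | 200 0-1 | idle 1-7 | 201 7-8 | 202 8-9 | 201 9-13 |
Completion: 200=1  201=13  202=9
Response(202) = first start − arrival = 8 − 8 = 0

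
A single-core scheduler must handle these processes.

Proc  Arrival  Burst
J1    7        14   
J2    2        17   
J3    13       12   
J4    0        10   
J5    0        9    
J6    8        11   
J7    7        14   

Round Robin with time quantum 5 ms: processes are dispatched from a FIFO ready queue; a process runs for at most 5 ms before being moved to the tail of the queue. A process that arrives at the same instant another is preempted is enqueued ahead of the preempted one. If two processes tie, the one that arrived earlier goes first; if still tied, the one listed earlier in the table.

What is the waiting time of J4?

Schedule: | J4 0-5 | J5 5-10 | J2 10-15 | J4 15-20 | J1 20-25 | J7 25-30 | J6 30-35 | J5 35-39 | J3 39-44 | J2 44-49 | J1 49-54 | J7 54-59 | J6 59-64 | J3 64-69 | J2 69-74 | J1 74-78 | J7 78-82 | J6 82-83 | J3 83-85 | J2 85-87 |
Completion: J1=78  J2=87  J3=85  J4=20  J5=39  J6=83  J7=82
Waiting(J4) = turnaround − burst = 20 − 10 = 10

10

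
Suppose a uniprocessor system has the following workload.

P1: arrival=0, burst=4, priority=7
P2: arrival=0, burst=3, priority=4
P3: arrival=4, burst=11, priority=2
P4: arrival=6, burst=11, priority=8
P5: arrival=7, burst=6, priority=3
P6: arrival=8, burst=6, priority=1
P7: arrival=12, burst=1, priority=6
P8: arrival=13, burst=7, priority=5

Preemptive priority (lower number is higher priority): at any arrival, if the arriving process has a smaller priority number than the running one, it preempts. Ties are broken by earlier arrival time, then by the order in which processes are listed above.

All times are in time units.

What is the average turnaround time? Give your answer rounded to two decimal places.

Gantt: | P2 0-3 | P1 3-4 | P3 4-8 | P6 8-14 | P3 14-21 | P5 21-27 | P8 27-34 | P7 34-35 | P1 35-38 | P4 38-49 |
Completion: P1=38  P2=3  P3=21  P4=49  P5=27  P6=14  P7=35  P8=34
Turnaround times: P1=38, P2=3, P3=17, P4=43, P5=20, P6=6, P7=23, P8=21
Average turnaround = (38+3+17+43+20+6+23+21) / 8 = 171/8 = 21.38

21.38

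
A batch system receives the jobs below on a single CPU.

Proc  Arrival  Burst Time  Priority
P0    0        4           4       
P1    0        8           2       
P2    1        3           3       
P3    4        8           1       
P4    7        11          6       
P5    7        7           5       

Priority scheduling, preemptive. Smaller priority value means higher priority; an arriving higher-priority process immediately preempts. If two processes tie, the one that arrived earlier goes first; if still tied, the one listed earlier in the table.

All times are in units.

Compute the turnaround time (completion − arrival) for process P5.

23

Gantt: | P1 0-4 | P3 4-12 | P1 12-16 | P2 16-19 | P0 19-23 | P5 23-30 | P4 30-41 |
Completion: P0=23  P1=16  P2=19  P3=12  P4=41  P5=30
Turnaround (C−A): P0=23  P1=16  P2=18  P3=8  P4=34  P5=23
Turnaround(P5) = completion − arrival = 30 − 7 = 23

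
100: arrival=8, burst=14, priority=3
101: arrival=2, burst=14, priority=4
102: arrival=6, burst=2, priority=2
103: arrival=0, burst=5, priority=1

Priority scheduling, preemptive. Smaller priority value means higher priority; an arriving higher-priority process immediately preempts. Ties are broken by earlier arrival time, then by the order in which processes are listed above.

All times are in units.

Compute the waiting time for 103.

0

Schedule: | 103 0-5 | 101 5-6 | 102 6-8 | 100 8-22 | 101 22-35 |
Completion: 100=22  101=35  102=8  103=5
Turnaround (C−A): 100=14  101=33  102=2  103=5
Waiting(103) = turnaround − burst = 5 − 5 = 0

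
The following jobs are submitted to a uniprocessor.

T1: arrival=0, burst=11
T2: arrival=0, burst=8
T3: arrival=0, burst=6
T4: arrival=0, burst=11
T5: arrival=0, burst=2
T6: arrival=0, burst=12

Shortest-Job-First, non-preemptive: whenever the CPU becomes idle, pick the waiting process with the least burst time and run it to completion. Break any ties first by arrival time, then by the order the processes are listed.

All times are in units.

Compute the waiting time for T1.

Schedule: | T5 0-2 | T3 2-8 | T2 8-16 | T1 16-27 | T4 27-38 | T6 38-50 |
Completion: T1=27  T2=16  T3=8  T4=38  T5=2  T6=50
Turnaround (C−A): T1=27  T2=16  T3=8  T4=38  T5=2  T6=50
Waiting(T1) = turnaround − burst = 27 − 11 = 16

16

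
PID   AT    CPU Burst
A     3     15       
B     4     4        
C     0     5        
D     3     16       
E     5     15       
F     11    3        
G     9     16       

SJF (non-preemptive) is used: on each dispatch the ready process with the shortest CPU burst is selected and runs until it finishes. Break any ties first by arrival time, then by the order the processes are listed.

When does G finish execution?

Gantt: | C 0-5 | B 5-9 | A 9-24 | F 24-27 | E 27-42 | D 42-58 | G 58-74 |
Completion: A=24  B=9  C=5  D=58  E=42  F=27  G=74
Turnaround (C−A): A=21  B=5  C=5  D=55  E=37  F=16  G=65

74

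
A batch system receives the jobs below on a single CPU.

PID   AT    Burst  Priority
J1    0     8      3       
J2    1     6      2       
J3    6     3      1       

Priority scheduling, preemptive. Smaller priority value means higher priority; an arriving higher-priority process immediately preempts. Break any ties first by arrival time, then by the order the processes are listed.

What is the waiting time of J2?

Gantt: | J1 0-1 | J2 1-6 | J3 6-9 | J2 9-10 | J1 10-17 |
Completion: J1=17  J2=10  J3=9
Turnaround (C−A): J1=17  J2=9  J3=3
Waiting(J2) = turnaround − burst = 9 − 6 = 3

3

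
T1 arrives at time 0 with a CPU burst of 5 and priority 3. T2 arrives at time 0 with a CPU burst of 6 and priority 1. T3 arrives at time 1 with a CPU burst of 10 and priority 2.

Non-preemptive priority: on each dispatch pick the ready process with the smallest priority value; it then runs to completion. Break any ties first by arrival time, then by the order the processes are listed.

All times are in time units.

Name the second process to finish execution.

Schedule: | T2 0-6 | T3 6-16 | T1 16-21 |
Completion: T1=21  T2=6  T3=16
Finish order: T2 → T3 → T1

T3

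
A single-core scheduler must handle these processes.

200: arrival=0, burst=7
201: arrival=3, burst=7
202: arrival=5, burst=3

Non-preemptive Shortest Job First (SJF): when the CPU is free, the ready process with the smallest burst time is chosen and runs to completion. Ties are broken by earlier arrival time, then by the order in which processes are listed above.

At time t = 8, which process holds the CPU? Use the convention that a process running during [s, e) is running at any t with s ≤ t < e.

202

Timeline: | 200 0-7 | 202 7-10 | 201 10-17 |
Completion: 200=7  201=17  202=10
Turnaround (C−A): 200=7  201=14  202=5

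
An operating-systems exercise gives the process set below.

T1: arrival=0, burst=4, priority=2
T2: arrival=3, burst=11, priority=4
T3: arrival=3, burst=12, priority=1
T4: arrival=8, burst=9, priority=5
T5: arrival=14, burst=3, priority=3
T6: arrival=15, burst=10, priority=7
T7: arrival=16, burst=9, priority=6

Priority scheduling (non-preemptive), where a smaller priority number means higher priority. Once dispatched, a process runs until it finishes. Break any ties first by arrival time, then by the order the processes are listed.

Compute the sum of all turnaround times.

Schedule: | T1 0-4 | T3 4-16 | T5 16-19 | T2 19-30 | T4 30-39 | T7 39-48 | T6 48-58 |
Completion: T1=4  T2=30  T3=16  T4=39  T5=19  T6=58  T7=48
Turnaround (C−A): T1=4  T2=27  T3=13  T4=31  T5=5  T6=43  T7=32
Turnaround = completion − arrival: T1=4, T2=27, T3=13, T4=31, T5=5, T6=43, T7=32
Total turnaround = 4 + 27 + 13 + 31 + 5 + 43 + 32 = 155

155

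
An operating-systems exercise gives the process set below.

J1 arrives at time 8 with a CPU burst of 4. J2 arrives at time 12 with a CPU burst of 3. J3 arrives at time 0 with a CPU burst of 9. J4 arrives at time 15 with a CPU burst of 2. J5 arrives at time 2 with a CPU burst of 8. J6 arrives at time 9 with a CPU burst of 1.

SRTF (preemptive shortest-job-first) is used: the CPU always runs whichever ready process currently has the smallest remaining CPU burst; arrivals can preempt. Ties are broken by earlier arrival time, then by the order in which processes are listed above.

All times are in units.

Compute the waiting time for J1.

Gantt: | J3 0-9 | J6 9-10 | J1 10-14 | J2 14-17 | J4 17-19 | J5 19-27 |
Completion: J1=14  J2=17  J3=9  J4=19  J5=27  J6=10
Turnaround (C−A): J1=6  J2=5  J3=9  J4=4  J5=25  J6=1
Waiting(J1) = turnaround − burst = 6 − 4 = 2

2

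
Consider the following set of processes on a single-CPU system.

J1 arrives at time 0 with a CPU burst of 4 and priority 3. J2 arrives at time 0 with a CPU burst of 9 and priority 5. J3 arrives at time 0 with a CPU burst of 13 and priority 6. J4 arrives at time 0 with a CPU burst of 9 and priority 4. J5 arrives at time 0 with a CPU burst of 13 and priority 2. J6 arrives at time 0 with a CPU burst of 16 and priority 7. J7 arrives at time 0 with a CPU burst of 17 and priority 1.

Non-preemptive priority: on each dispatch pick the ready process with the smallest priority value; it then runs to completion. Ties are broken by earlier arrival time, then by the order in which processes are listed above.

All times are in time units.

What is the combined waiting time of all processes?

Gantt: | J7 0-17 | J5 17-30 | J1 30-34 | J4 34-43 | J2 43-52 | J3 52-65 | J6 65-81 |
Completion: J1=34  J2=52  J3=65  J4=43  J5=30  J6=81  J7=17
Turnaround (C−A): J1=34  J2=52  J3=65  J4=43  J5=30  J6=81  J7=17
Waiting = turnaround − burst: J1=30, J2=43, J3=52, J4=34, J5=17, J6=65, J7=0
Total waiting = 30 + 43 + 52 + 34 + 17 + 65 + 0 = 241

241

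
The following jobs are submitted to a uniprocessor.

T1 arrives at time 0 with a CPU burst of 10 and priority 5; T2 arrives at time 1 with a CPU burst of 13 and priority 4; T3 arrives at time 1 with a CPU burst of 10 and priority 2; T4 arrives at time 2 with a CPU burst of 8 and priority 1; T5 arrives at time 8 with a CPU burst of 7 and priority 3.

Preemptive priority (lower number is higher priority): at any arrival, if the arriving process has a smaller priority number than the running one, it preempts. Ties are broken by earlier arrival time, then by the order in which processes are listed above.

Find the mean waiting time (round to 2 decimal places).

16.40

Gantt: | T1 0-1 | T3 1-2 | T4 2-10 | T3 10-19 | T5 19-26 | T2 26-39 | T1 39-48 |
Completion: T1=48  T2=39  T3=19  T4=10  T5=26
Turnaround (C−A): T1=48  T2=38  T3=18  T4=8  T5=18
Waiting times: T1=38, T2=25, T3=8, T4=0, T5=11
Average waiting = (38+25+8+0+11) / 5 = 82/5 = 16.40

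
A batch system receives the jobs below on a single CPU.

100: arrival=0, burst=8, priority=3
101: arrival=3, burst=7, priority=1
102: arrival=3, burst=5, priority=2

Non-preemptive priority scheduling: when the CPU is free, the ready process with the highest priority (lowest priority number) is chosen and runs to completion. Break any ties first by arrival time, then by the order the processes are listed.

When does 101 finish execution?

Schedule: | 100 0-8 | 101 8-15 | 102 15-20 |
Completion: 100=8  101=15  102=20

15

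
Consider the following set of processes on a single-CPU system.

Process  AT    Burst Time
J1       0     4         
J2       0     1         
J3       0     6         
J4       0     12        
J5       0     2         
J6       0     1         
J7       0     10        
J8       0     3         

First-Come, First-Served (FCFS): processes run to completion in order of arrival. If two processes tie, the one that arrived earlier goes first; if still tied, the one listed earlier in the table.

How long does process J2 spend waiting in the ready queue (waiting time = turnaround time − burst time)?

Gantt: | J1 0-4 | J2 4-5 | J3 5-11 | J4 11-23 | J5 23-25 | J6 25-26 | J7 26-36 | J8 36-39 |
Completion: J1=4  J2=5  J3=11  J4=23  J5=25  J6=26  J7=36  J8=39
Waiting(J2) = turnaround − burst = 5 − 1 = 4

4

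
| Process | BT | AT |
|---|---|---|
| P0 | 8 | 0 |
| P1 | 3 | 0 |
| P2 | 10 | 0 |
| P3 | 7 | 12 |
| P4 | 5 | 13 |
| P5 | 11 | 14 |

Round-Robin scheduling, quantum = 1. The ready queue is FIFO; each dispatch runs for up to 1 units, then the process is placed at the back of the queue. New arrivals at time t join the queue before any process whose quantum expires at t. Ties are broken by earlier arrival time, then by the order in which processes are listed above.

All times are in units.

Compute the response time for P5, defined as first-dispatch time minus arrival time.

Timeline: | P0 0-1 | P1 1-2 | P2 2-3 | P0 3-4 | P1 4-5 | P2 5-6 | P0 6-7 | P1 7-8 | P2 8-9 | P0 9-10 | P2 10-11 | P0 11-12 | P2 12-13 | P3 13-14 | P0 14-15 | P4 15-16 | P2 16-17 | P5 17-18 | P3 18-19 | P0 19-20 | P4 20-21 | P2 21-22 | P5 22-23 | P3 23-24 | P0 24-25 | P4 25-26 | P2 26-27 | P5 27-28 | P3 28-29 | P4 29-30 | P2 30-31 | P5 31-32 | P3 32-33 | P4 33-34 | P2 34-35 | P5 35-36 | P3 36-37 | P5 37-38 | P3 38-39 | P5 39-44 |
Completion: P0=25  P1=8  P2=35  P3=39  P4=34  P5=44
Response(P5) = first start − arrival = 17 − 14 = 3

3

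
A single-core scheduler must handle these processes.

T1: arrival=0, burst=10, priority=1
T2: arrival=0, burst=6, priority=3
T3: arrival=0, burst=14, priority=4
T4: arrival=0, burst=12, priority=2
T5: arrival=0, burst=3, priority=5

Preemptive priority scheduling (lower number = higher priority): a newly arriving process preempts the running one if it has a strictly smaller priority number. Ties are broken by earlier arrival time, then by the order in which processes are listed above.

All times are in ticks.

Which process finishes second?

T4

Timeline: | T1 0-10 | T4 10-22 | T2 22-28 | T3 28-42 | T5 42-45 |
Completion: T1=10  T2=28  T3=42  T4=22  T5=45
Turnaround (C−A): T1=10  T2=28  T3=42  T4=22  T5=45
Finish order: T1 → T4 → T2 → T3 → T5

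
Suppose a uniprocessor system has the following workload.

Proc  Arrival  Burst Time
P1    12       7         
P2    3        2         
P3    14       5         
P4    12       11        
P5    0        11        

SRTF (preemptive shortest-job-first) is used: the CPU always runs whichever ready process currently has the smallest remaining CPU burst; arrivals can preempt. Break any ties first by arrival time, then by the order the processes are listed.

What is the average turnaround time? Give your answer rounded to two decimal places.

11.40

Timeline: | P5 0-3 | P2 3-5 | P5 5-13 | P1 13-14 | P3 14-19 | P1 19-25 | P4 25-36 |
Completion: P1=25  P2=5  P3=19  P4=36  P5=13
Turnaround times: P1=13, P2=2, P3=5, P4=24, P5=13
Average turnaround = (13+2+5+24+13) / 5 = 57/5 = 11.40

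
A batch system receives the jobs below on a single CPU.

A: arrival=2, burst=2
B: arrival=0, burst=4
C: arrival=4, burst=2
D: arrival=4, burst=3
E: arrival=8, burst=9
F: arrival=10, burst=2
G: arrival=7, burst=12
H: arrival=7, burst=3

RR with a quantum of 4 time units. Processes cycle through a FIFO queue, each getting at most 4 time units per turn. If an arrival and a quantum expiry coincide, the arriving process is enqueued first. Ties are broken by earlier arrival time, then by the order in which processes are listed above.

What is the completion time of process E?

37

Timeline: | B 0-4 | A 4-6 | C 6-8 | D 8-11 | G 11-15 | H 15-18 | E 18-22 | F 22-24 | G 24-28 | E 28-32 | G 32-36 | E 36-37 |
Completion: A=6  B=4  C=8  D=11  E=37  F=24  G=36  H=18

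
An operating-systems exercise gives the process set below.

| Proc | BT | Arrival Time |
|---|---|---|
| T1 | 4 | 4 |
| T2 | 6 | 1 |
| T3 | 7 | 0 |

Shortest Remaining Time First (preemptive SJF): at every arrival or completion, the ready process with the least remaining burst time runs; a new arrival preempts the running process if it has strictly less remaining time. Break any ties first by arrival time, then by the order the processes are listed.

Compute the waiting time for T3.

0

Schedule: | T3 0-7 | T1 7-11 | T2 11-17 |
Completion: T1=11  T2=17  T3=7
Turnaround (C−A): T1=7  T2=16  T3=7
Waiting(T3) = turnaround − burst = 7 − 7 = 0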